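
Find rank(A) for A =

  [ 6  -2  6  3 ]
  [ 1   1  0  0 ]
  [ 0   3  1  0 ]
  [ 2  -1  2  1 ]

r1 := 1/6·r1
  [ 1  -1/3  1  1/2 ]
  [ 1     1  0    0 ]
  [ 0     3  1    0 ]
  [ 2    -1  2    1 ]
r2 := r2 − r1
  [ 1  -1/3   1   1/2 ]
  [ 0   4/3  -1  -1/2 ]
  [ 0     3   1     0 ]
  [ 2    -1   2     1 ]
r4 := r4 − 2·r1
  [ 1  -1/3   1   1/2 ]
  [ 0   4/3  -1  -1/2 ]
  [ 0     3   1     0 ]
  [ 0  -1/3   0     0 ]
r2 := 3/4·r2
  [ 1  -1/3     1   1/2 ]
  [ 0     1  -3/4  -3/8 ]
  [ 0     3     1     0 ]
  [ 0  -1/3     0     0 ]
r3 := r3 − 3·r2
  [ 1  -1/3     1   1/2 ]
  [ 0     1  -3/4  -3/8 ]
  [ 0     0  13/4   9/8 ]
  [ 0  -1/3     0     0 ]
r4 := r4 + 1/3·r2
  [ 1  -1/3     1   1/2 ]
  [ 0     1  -3/4  -3/8 ]
  [ 0     0  13/4   9/8 ]
  [ 0     0  -1/4  -1/8 ]
r3 := 4/13·r3
  [ 1  -1/3     1   1/2 ]
  [ 0     1  -3/4  -3/8 ]
  [ 0     0     1  9/26 ]
  [ 0     0  -1/4  -1/8 ]
r4 := r4 + 1/4·r3
  [ 1  -1/3     1    1/2 ]
  [ 0     1  -3/4   -3/8 ]
  [ 0     0     1   9/26 ]
  [ 0     0     0  -1/26 ]
r4 := -26·r4
  [ 1  -1/3     1   1/2 ]
  [ 0     1  -3/4  -3/8 ]
  [ 0     0     1  9/26 ]
  [ 0     0     0     1 ]
r3 := r3 − 9/26·r4
  [ 1  -1/3     1   1/2 ]
  [ 0     1  -3/4  -3/8 ]
  [ 0     0     1     0 ]
  [ 0     0     0     1 ]
r2 := r2 + 3/8·r4
  [ 1  -1/3     1  1/2 ]
  [ 0     1  -3/4    0 ]
  [ 0     0     1    0 ]
  [ 0     0     0    1 ]
r1 := r1 − 1/2·r4
  [ 1  -1/3     1  0 ]
  [ 0     1  -3/4  0 ]
  [ 0     0     1  0 ]
  [ 0     0     0  1 ]
r2 := r2 + 3/4·r3
  [ 1  -1/3  1  0 ]
  [ 0     1  0  0 ]
  [ 0     0  1  0 ]
  [ 0     0  0  1 ]
r1 := r1 − r3
  [ 1  -1/3  0  0 ]
  [ 0     1  0  0 ]
  [ 0     0  1  0 ]
  [ 0     0  0  1 ]
r1 := r1 + 1/3·r2
  [ 1  0  0  0 ]
  [ 0  1  0  0 ]
  [ 0  0  1  0 ]
  [ 0  0  0  1 ]
The reduced form has 4 nonzero rows.

rank = 4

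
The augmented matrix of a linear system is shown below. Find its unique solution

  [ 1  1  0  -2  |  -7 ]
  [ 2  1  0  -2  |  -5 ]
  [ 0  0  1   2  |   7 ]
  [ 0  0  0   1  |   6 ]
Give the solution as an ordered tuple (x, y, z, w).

(2, 3, -5, 6)

R2 := R2 − 2·R1
  [ 1   1  0  -2  |  -7 ]
  [ 0  -1  0   2  |   9 ]
  [ 0   0  1   2  |   7 ]
  [ 0   0  0   1  |   6 ]
R2 := -1·R2
  [ 1  1  0  -2  |  -7 ]
  [ 0  1  0  -2  |  -9 ]
  [ 0  0  1   2  |   7 ]
  [ 0  0  0   1  |   6 ]
R3 := R3 − 2·R4
  [ 1  1  0  -2  |  -7 ]
  [ 0  1  0  -2  |  -9 ]
  [ 0  0  1   0  |  -5 ]
  [ 0  0  0   1  |   6 ]
R2 := R2 + 2·R4
  [ 1  1  0  -2  |  -7 ]
  [ 0  1  0   0  |   3 ]
  [ 0  0  1   0  |  -5 ]
  [ 0  0  0   1  |   6 ]
R1 := R1 + 2·R4
  [ 1  1  0  0  |   5 ]
  [ 0  1  0  0  |   3 ]
  [ 0  0  1  0  |  -5 ]
  [ 0  0  0  1  |   6 ]
R1 := R1 − R2
  [ 1  0  0  0  |   2 ]
  [ 0  1  0  0  |   3 ]
  [ 0  0  1  0  |  -5 ]
  [ 0  0  0  1  |   6 ]
Reading off the last column: x = 2, y = 3, z = -5, w = 6.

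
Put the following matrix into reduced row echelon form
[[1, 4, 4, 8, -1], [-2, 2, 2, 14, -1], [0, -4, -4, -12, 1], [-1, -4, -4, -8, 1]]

[[1, 0, 0, -4, 0], [0, 1, 1, 3, 0], [0, 0, 0, 0, 1], [0, 0, 0, 0, 0]]

ρ2 -> ρ2 + 2·ρ1
  [  1   4   4    8  -1 ]
  [  0  10  10   30  -3 ]
  [  0  -4  -4  -12   1 ]
  [ -1  -4  -4   -8   1 ]
ρ4 -> ρ4 + ρ1
  [ 1   4   4    8  -1 ]
  [ 0  10  10   30  -3 ]
  [ 0  -4  -4  -12   1 ]
  [ 0   0   0    0   0 ]
ρ2 -> 1/10·ρ2
  [ 1   4   4    8     -1 ]
  [ 0   1   1    3  -3/10 ]
  [ 0  -4  -4  -12      1 ]
  [ 0   0   0    0      0 ]
ρ3 -> ρ3 + 4·ρ2
  [ 1  4  4  8     -1 ]
  [ 0  1  1  3  -3/10 ]
  [ 0  0  0  0   -1/5 ]
  [ 0  0  0  0      0 ]
ρ3 -> -5·ρ3
  [ 1  4  4  8     -1 ]
  [ 0  1  1  3  -3/10 ]
  [ 0  0  0  0      1 ]
  [ 0  0  0  0      0 ]
ρ2 -> ρ2 + 3/10·ρ3
  [ 1  4  4  8  -1 ]
  [ 0  1  1  3   0 ]
  [ 0  0  0  0   1 ]
  [ 0  0  0  0   0 ]
ρ1 -> ρ1 + ρ3
  [ 1  4  4  8  0 ]
  [ 0  1  1  3  0 ]
  [ 0  0  0  0  1 ]
  [ 0  0  0  0  0 ]
ρ1 -> ρ1 − 4·ρ2
  [ 1  0  0  -4  0 ]
  [ 0  1  1   3  0 ]
  [ 0  0  0   0  1 ]
  [ 0  0  0   0  0 ]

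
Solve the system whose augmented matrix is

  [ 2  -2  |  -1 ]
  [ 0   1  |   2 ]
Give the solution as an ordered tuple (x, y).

(3/2, 2)

Multiply R1 by 1/2.
  [ 1  -1  |  -1/2 ]
  [ 0   1  |     2 ]
Add R2 to R1.
  [ 1  0  |  3/2 ]
  [ 0  1  |    2 ]
Reading off the last column: x = 3/2, y = 2.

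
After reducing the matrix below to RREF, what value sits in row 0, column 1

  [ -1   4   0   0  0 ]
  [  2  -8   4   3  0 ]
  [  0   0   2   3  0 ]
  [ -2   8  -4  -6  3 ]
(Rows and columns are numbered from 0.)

ρ1 ← -1·ρ1
ρ2 ← ρ2 − 2·ρ1
ρ4 ← ρ4 + 2·ρ1
ρ2 ← 1/4·ρ2
ρ3 ← ρ3 − 2·ρ2
ρ4 ← ρ4 + 4·ρ2
ρ3 ← 2/3·ρ3
ρ4 ← ρ4 + 3·ρ3
ρ4 ← 1/3·ρ4
ρ2 ← ρ2 − 3/4·ρ3

-4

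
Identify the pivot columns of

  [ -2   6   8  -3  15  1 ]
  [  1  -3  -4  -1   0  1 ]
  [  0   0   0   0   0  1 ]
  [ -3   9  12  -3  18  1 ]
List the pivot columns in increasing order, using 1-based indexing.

Multiply R1 by -1/2.
  [  1  -3  -4  3/2  -15/2  -1/2 ]
  [  1  -3  -4   -1      0     1 ]
  [  0   0   0    0      0     1 ]
  [ -3   9  12   -3     18     1 ]
Subtract R1 from R2.
  [  1  -3  -4   3/2  -15/2  -1/2 ]
  [  0   0   0  -5/2   15/2   3/2 ]
  [  0   0   0     0      0     1 ]
  [ -3   9  12    -3     18     1 ]
Add 3 times R1 to R4.
  [ 1  -3  -4   3/2  -15/2  -1/2 ]
  [ 0   0   0  -5/2   15/2   3/2 ]
  [ 0   0   0     0      0     1 ]
  [ 0   0   0   3/2   -9/2  -1/2 ]
Multiply R2 by -2/5.
  [ 1  -3  -4  3/2  -15/2  -1/2 ]
  [ 0   0   0    1     -3  -3/5 ]
  [ 0   0   0    0      0     1 ]
  [ 0   0   0  3/2   -9/2  -1/2 ]
Subtract 3/2 times R2 from R4.
  [ 1  -3  -4  3/2  -15/2  -1/2 ]
  [ 0   0   0    1     -3  -3/5 ]
  [ 0   0   0    0      0     1 ]
  [ 0   0   0    0      0   2/5 ]
Subtract 2/5 times R3 from R4.
  [ 1  -3  -4  3/2  -15/2  -1/2 ]
  [ 0   0   0    1     -3  -3/5 ]
  [ 0   0   0    0      0     1 ]
  [ 0   0   0    0      0     0 ]
Add 3/5 times R3 to R2.
  [ 1  -3  -4  3/2  -15/2  -1/2 ]
  [ 0   0   0    1     -3     0 ]
  [ 0   0   0    0      0     1 ]
  [ 0   0   0    0      0     0 ]
Add 1/2 times R3 to R1.
  [ 1  -3  -4  3/2  -15/2  0 ]
  [ 0   0   0    1     -3  0 ]
  [ 0   0   0    0      0  1 ]
  [ 0   0   0    0      0  0 ]
Subtract 3/2 times R2 from R1.
  [ 1  -3  -4  0  -3  0 ]
  [ 0   0   0  1  -3  0 ]
  [ 0   0   0  0   0  1 ]
  [ 0   0   0  0   0  0 ]
Pivot columns are the columns containing a leading 1.

1, 4, 6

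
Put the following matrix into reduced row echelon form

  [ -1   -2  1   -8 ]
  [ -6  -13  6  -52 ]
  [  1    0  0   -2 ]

Multiply R1 by -1.
  [  1    2  -1    8 ]
  [ -6  -13   6  -52 ]
  [  1    0   0   -2 ]
Add 6 times R1 to R2.
  [ 1   2  -1   8 ]
  [ 0  -1   0  -4 ]
  [ 1   0   0  -2 ]
Subtract R1 from R3.
  [ 1   2  -1    8 ]
  [ 0  -1   0   -4 ]
  [ 0  -2   1  -10 ]
Multiply R2 by -1.
  [ 1   2  -1    8 ]
  [ 0   1   0    4 ]
  [ 0  -2   1  -10 ]
Add 2 times R2 to R3.
  [ 1  2  -1   8 ]
  [ 0  1   0   4 ]
  [ 0  0   1  -2 ]
Add R3 to R1.
  [ 1  2  0   6 ]
  [ 0  1  0   4 ]
  [ 0  0  1  -2 ]
Subtract 2 times R2 from R1.
  [ 1  0  0  -2 ]
  [ 0  1  0   4 ]
  [ 0  0  1  -2 ]

[[1, 0, 0, -2], [0, 1, 0, 4], [0, 0, 1, -2]]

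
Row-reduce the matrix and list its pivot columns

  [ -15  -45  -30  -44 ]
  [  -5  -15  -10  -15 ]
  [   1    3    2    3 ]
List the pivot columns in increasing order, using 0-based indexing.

R1 → -1/15·R1
  [  1    3    2  44/15 ]
  [ -5  -15  -10    -15 ]
  [  1    3    2      3 ]
R2 → R2 + 5·R1
  [ 1  3  2  44/15 ]
  [ 0  0  0   -1/3 ]
  [ 1  3  2      3 ]
R3 → R3 − R1
  [ 1  3  2  44/15 ]
  [ 0  0  0   -1/3 ]
  [ 0  0  0   1/15 ]
R2 → -3·R2
  [ 1  3  2  44/15 ]
  [ 0  0  0      1 ]
  [ 0  0  0   1/15 ]
R3 → R3 − 1/15·R2
  [ 1  3  2  44/15 ]
  [ 0  0  0      1 ]
  [ 0  0  0      0 ]
R1 → R1 − 44/15·R2
  [ 1  3  2  0 ]
  [ 0  0  0  1 ]
  [ 0  0  0  0 ]
Pivot columns are the columns containing a leading 1.

0, 3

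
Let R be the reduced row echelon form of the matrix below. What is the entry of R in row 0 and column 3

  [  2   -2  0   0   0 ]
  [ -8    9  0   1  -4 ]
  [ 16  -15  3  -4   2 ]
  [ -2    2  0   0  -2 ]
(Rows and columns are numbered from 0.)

Multiply ρ1 by 1/2.
Add 8 times ρ1 to ρ2.
Subtract 16 times ρ1 from ρ3.
Add 2 times ρ1 to ρ4.
Subtract ρ2 from ρ3.
Multiply ρ3 by 1/3.
Multiply ρ4 by -1/2.
Subtract 2 times ρ4 from ρ3.
Add 4 times ρ4 to ρ2.
Add ρ2 to ρ1.

1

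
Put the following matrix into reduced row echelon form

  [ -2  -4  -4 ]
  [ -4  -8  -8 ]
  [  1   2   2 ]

[[1, 2, 2], [0, 0, 0], [0, 0, 0]]

Multiply R1 by -1/2.
  [  1   2   2 ]
  [ -4  -8  -8 ]
  [  1   2   2 ]
Add 4 times R1 to R2.
  [ 1  2  2 ]
  [ 0  0  0 ]
  [ 1  2  2 ]
Subtract R1 from R3.
  [ 1  2  2 ]
  [ 0  0  0 ]
  [ 0  0  0 ]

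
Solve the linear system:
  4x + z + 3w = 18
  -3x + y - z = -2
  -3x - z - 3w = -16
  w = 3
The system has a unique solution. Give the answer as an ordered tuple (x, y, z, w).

Form the augmented matrix and row-reduce:
  [  4  0   1   3  |   18 ]
  [ -3  1  -1   0  |   -2 ]
  [ -3  0  -1  -3  |  -16 ]
  [  0  0   0   1  |    3 ]
r1 → 1/4·r1
  [  1  0  1/4  3/4  |  9/2 ]
  [ -3  1   -1    0  |   -2 ]
  [ -3  0   -1   -3  |  -16 ]
  [  0  0    0    1  |    3 ]
r2 → r2 + 3·r1
  [  1  0   1/4  3/4  |   9/2 ]
  [  0  1  -1/4  9/4  |  23/2 ]
  [ -3  0    -1   -3  |   -16 ]
  [  0  0     0    1  |     3 ]
r3 → r3 + 3·r1
  [ 1  0   1/4   3/4  |   9/2 ]
  [ 0  1  -1/4   9/4  |  23/2 ]
  [ 0  0  -1/4  -3/4  |  -5/2 ]
  [ 0  0     0     1  |     3 ]
r3 → -4·r3
  [ 1  0   1/4  3/4  |   9/2 ]
  [ 0  1  -1/4  9/4  |  23/2 ]
  [ 0  0     1    3  |    10 ]
  [ 0  0     0    1  |     3 ]
r3 → r3 − 3·r4
  [ 1  0   1/4  3/4  |   9/2 ]
  [ 0  1  -1/4  9/4  |  23/2 ]
  [ 0  0     1    0  |     1 ]
  [ 0  0     0    1  |     3 ]
r2 → r2 − 9/4·r4
  [ 1  0   1/4  3/4  |   9/2 ]
  [ 0  1  -1/4    0  |  19/4 ]
  [ 0  0     1    0  |     1 ]
  [ 0  0     0    1  |     3 ]
r1 → r1 − 3/4·r4
  [ 1  0   1/4  0  |   9/4 ]
  [ 0  1  -1/4  0  |  19/4 ]
  [ 0  0     1  0  |     1 ]
  [ 0  0     0  1  |     3 ]
r2 → r2 + 1/4·r3
  [ 1  0  1/4  0  |  9/4 ]
  [ 0  1    0  0  |    5 ]
  [ 0  0    1  0  |    1 ]
  [ 0  0    0  1  |    3 ]
r1 → r1 − 1/4·r3
  [ 1  0  0  0  |  2 ]
  [ 0  1  0  0  |  5 ]
  [ 0  0  1  0  |  1 ]
  [ 0  0  0  1  |  3 ]
Reading off the last column: x = 2, y = 5, z = 1, w = 3.

(2, 5, 1, 3)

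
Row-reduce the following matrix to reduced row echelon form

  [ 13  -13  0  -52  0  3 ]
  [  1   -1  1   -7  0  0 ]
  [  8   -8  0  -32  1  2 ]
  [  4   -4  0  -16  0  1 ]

R1 -> 1/13·R1
  [ 1  -1  0   -4  0  3/13 ]
  [ 1  -1  1   -7  0     0 ]
  [ 8  -8  0  -32  1     2 ]
  [ 4  -4  0  -16  0     1 ]
R2 -> R2 − R1
  [ 1  -1  0   -4  0   3/13 ]
  [ 0   0  1   -3  0  -3/13 ]
  [ 8  -8  0  -32  1      2 ]
  [ 4  -4  0  -16  0      1 ]
R3 -> R3 − 8·R1
  [ 1  -1  0   -4  0   3/13 ]
  [ 0   0  1   -3  0  -3/13 ]
  [ 0   0  0    0  1   2/13 ]
  [ 4  -4  0  -16  0      1 ]
R4 -> R4 − 4·R1
  [ 1  -1  0  -4  0   3/13 ]
  [ 0   0  1  -3  0  -3/13 ]
  [ 0   0  0   0  1   2/13 ]
  [ 0   0  0   0  0   1/13 ]
R4 -> 13·R4
  [ 1  -1  0  -4  0   3/13 ]
  [ 0   0  1  -3  0  -3/13 ]
  [ 0   0  0   0  1   2/13 ]
  [ 0   0  0   0  0      1 ]
R3 -> R3 − 2/13·R4
  [ 1  -1  0  -4  0   3/13 ]
  [ 0   0  1  -3  0  -3/13 ]
  [ 0   0  0   0  1      0 ]
  [ 0   0  0   0  0      1 ]
R2 -> R2 + 3/13·R4
  [ 1  -1  0  -4  0  3/13 ]
  [ 0   0  1  -3  0     0 ]
  [ 0   0  0   0  1     0 ]
  [ 0   0  0   0  0     1 ]
R1 -> R1 − 3/13·R4
  [ 1  -1  0  -4  0  0 ]
  [ 0   0  1  -3  0  0 ]
  [ 0   0  0   0  1  0 ]
  [ 0   0  0   0  0  1 ]

[[1, -1, 0, -4, 0, 0], [0, 0, 1, -3, 0, 0], [0, 0, 0, 0, 1, 0], [0, 0, 0, 0, 0, 1]]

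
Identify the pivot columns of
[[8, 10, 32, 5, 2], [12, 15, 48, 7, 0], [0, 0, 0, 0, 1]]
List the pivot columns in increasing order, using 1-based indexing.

1, 4, 5

R1 ← 1/8·R1
  [  1  5/4   4  5/8  1/4 ]
  [ 12   15  48    7    0 ]
  [  0    0   0    0    1 ]
R2 ← R2 − 12·R1
  [ 1  5/4  4   5/8  1/4 ]
  [ 0    0  0  -1/2   -3 ]
  [ 0    0  0     0    1 ]
R2 ← -2·R2
  [ 1  5/4  4  5/8  1/4 ]
  [ 0    0  0    1    6 ]
  [ 0    0  0    0    1 ]
R2 ← R2 − 6·R3
  [ 1  5/4  4  5/8  1/4 ]
  [ 0    0  0    1    0 ]
  [ 0    0  0    0    1 ]
R1 ← R1 − 1/4·R3
  [ 1  5/4  4  5/8  0 ]
  [ 0    0  0    1  0 ]
  [ 0    0  0    0  1 ]
R1 ← R1 − 5/8·R2
  [ 1  5/4  4  0  0 ]
  [ 0    0  0  1  0 ]
  [ 0    0  0  0  1 ]
Pivot columns are the columns containing a leading 1.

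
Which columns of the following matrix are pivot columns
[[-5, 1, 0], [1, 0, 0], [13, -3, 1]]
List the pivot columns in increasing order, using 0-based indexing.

0, 1, 2

R1 -> -1/5·R1
R2 -> R2 − R1
R3 -> R3 − 13·R1
R2 -> 5·R2
R3 -> R3 + 2/5·R2
R1 -> R1 + 1/5·R2
Pivot columns are the columns containing a leading 1.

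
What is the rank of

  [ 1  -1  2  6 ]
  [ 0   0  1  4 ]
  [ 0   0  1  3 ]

rank = 3

Subtract ρ2 from ρ3.
  [ 1  -1  2   6 ]
  [ 0   0  1   4 ]
  [ 0   0  0  -1 ]
Multiply ρ3 by -1.
  [ 1  -1  2  6 ]
  [ 0   0  1  4 ]
  [ 0   0  0  1 ]
Subtract 4 times ρ3 from ρ2.
  [ 1  -1  2  6 ]
  [ 0   0  1  0 ]
  [ 0   0  0  1 ]
Subtract 6 times ρ3 from ρ1.
  [ 1  -1  2  0 ]
  [ 0   0  1  0 ]
  [ 0   0  0  1 ]
Subtract 2 times ρ2 from ρ1.
  [ 1  -1  0  0 ]
  [ 0   0  1  0 ]
  [ 0   0  0  1 ]
The reduced form has 3 nonzero rows.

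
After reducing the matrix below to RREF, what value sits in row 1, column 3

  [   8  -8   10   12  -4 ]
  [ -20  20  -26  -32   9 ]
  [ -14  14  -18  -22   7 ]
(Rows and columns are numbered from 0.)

ρ1 ← 1/8·ρ1
  [   1  -1  5/4  3/2  -1/2 ]
  [ -20  20  -26  -32     9 ]
  [ -14  14  -18  -22     7 ]
ρ2 ← ρ2 + 20·ρ1
  [   1  -1  5/4  3/2  -1/2 ]
  [   0   0   -1   -2    -1 ]
  [ -14  14  -18  -22     7 ]
ρ3 ← ρ3 + 14·ρ1
  [ 1  -1   5/4  3/2  -1/2 ]
  [ 0   0    -1   -2    -1 ]
  [ 0   0  -1/2   -1     0 ]
ρ2 ← -1·ρ2
  [ 1  -1   5/4  3/2  -1/2 ]
  [ 0   0     1    2     1 ]
  [ 0   0  -1/2   -1     0 ]
ρ3 ← ρ3 + 1/2·ρ2
  [ 1  -1  5/4  3/2  -1/2 ]
  [ 0   0    1    2     1 ]
  [ 0   0    0    0   1/2 ]
ρ3 ← 2·ρ3
  [ 1  -1  5/4  3/2  -1/2 ]
  [ 0   0    1    2     1 ]
  [ 0   0    0    0     1 ]
ρ2 ← ρ2 − ρ3
  [ 1  -1  5/4  3/2  -1/2 ]
  [ 0   0    1    2     0 ]
  [ 0   0    0    0     1 ]
ρ1 ← ρ1 + 1/2·ρ3
  [ 1  -1  5/4  3/2  0 ]
  [ 0   0    1    2  0 ]
  [ 0   0    0    0  1 ]
ρ1 ← ρ1 − 5/4·ρ2
  [ 1  -1  0  -1  0 ]
  [ 0   0  1   2  0 ]
  [ 0   0  0   0  1 ]

2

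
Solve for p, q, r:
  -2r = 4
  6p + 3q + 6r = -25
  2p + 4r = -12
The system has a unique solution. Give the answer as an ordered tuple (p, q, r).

(-2, -1/3, -2)

Form the augmented matrix and row-reduce:
  [ 0  0  -2  |    4 ]
  [ 6  3   6  |  -25 ]
  [ 2  0   4  |  -12 ]
R1 ↔ R2
  [ 6  3   6  |  -25 ]
  [ 0  0  -2  |    4 ]
  [ 2  0   4  |  -12 ]
R1 → 1/6·R1
  [ 1  1/2   1  |  -25/6 ]
  [ 0    0  -2  |      4 ]
  [ 2    0   4  |    -12 ]
R3 → R3 − 2·R1
  [ 1  1/2   1  |  -25/6 ]
  [ 0    0  -2  |      4 ]
  [ 0   -1   2  |  -11/3 ]
R2 ↔ R3
  [ 1  1/2   1  |  -25/6 ]
  [ 0   -1   2  |  -11/3 ]
  [ 0    0  -2  |      4 ]
R2 → -1·R2
  [ 1  1/2   1  |  -25/6 ]
  [ 0    1  -2  |   11/3 ]
  [ 0    0  -2  |      4 ]
R3 → -1/2·R3
  [ 1  1/2   1  |  -25/6 ]
  [ 0    1  -2  |   11/3 ]
  [ 0    0   1  |     -2 ]
R2 → R2 + 2·R3
  [ 1  1/2  1  |  -25/6 ]
  [ 0    1  0  |   -1/3 ]
  [ 0    0  1  |     -2 ]
R1 → R1 − R3
  [ 1  1/2  0  |  -13/6 ]
  [ 0    1  0  |   -1/3 ]
  [ 0    0  1  |     -2 ]
R1 → R1 − 1/2·R2
  [ 1  0  0  |    -2 ]
  [ 0  1  0  |  -1/3 ]
  [ 0  0  1  |    -2 ]
Reading off the last column: p = -2, q = -1/3, r = -2.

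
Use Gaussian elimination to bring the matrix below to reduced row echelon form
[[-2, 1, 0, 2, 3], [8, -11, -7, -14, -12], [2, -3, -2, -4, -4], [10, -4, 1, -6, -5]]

[[1, 0, 1/2, 0, 0], [0, 1, 1, 0, 0], [0, 0, 0, 1, 0], [0, 0, 0, 0, 1]]

r1 -> -1/2·r1
  [  1  -1/2   0   -1  -3/2 ]
  [  8   -11  -7  -14   -12 ]
  [  2    -3  -2   -4    -4 ]
  [ 10    -4   1   -6    -5 ]
r2 -> r2 − 8·r1
  [  1  -1/2   0  -1  -3/2 ]
  [  0    -7  -7  -6     0 ]
  [  2    -3  -2  -4    -4 ]
  [ 10    -4   1  -6    -5 ]
r3 -> r3 − 2·r1
  [  1  -1/2   0  -1  -3/2 ]
  [  0    -7  -7  -6     0 ]
  [  0    -2  -2  -2    -1 ]
  [ 10    -4   1  -6    -5 ]
r4 -> r4 − 10·r1
  [ 1  -1/2   0  -1  -3/2 ]
  [ 0    -7  -7  -6     0 ]
  [ 0    -2  -2  -2    -1 ]
  [ 0     1   1   4    10 ]
r2 -> -1/7·r2
  [ 1  -1/2   0   -1  -3/2 ]
  [ 0     1   1  6/7     0 ]
  [ 0    -2  -2   -2    -1 ]
  [ 0     1   1    4    10 ]
r3 -> r3 + 2·r2
  [ 1  -1/2  0    -1  -3/2 ]
  [ 0     1  1   6/7     0 ]
  [ 0     0  0  -2/7    -1 ]
  [ 0     1  1     4    10 ]
r4 -> r4 − r2
  [ 1  -1/2  0    -1  -3/2 ]
  [ 0     1  1   6/7     0 ]
  [ 0     0  0  -2/7    -1 ]
  [ 0     0  0  22/7    10 ]
r3 -> -7/2·r3
  [ 1  -1/2  0    -1  -3/2 ]
  [ 0     1  1   6/7     0 ]
  [ 0     0  0     1   7/2 ]
  [ 0     0  0  22/7    10 ]
r4 -> r4 − 22/7·r3
  [ 1  -1/2  0   -1  -3/2 ]
  [ 0     1  1  6/7     0 ]
  [ 0     0  0    1   7/2 ]
  [ 0     0  0    0    -1 ]
r4 -> -1·r4
  [ 1  -1/2  0   -1  -3/2 ]
  [ 0     1  1  6/7     0 ]
  [ 0     0  0    1   7/2 ]
  [ 0     0  0    0     1 ]
r3 -> r3 − 7/2·r4
  [ 1  -1/2  0   -1  -3/2 ]
  [ 0     1  1  6/7     0 ]
  [ 0     0  0    1     0 ]
  [ 0     0  0    0     1 ]
r1 -> r1 + 3/2·r4
  [ 1  -1/2  0   -1  0 ]
  [ 0     1  1  6/7  0 ]
  [ 0     0  0    1  0 ]
  [ 0     0  0    0  1 ]
r2 -> r2 − 6/7·r3
  [ 1  -1/2  0  -1  0 ]
  [ 0     1  1   0  0 ]
  [ 0     0  0   1  0 ]
  [ 0     0  0   0  1 ]
r1 -> r1 + r3
  [ 1  -1/2  0  0  0 ]
  [ 0     1  1  0  0 ]
  [ 0     0  0  1  0 ]
  [ 0     0  0  0  1 ]
r1 -> r1 + 1/2·r2
  [ 1  0  1/2  0  0 ]
  [ 0  1    1  0  0 ]
  [ 0  0    0  1  0 ]
  [ 0  0    0  0  1 ]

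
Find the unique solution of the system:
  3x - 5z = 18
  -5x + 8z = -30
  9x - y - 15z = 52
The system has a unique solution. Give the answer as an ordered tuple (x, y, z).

Form the augmented matrix and row-reduce:
  [  3   0   -5  |   18 ]
  [ -5   0    8  |  -30 ]
  [  9  -1  -15  |   52 ]
R1 -> 1/3·R1
  [  1   0  -5/3  |    6 ]
  [ -5   0     8  |  -30 ]
  [  9  -1   -15  |   52 ]
R2 -> R2 + 5·R1
  [ 1   0  -5/3  |   6 ]
  [ 0   0  -1/3  |   0 ]
  [ 9  -1   -15  |  52 ]
R3 -> R3 − 9·R1
  [ 1   0  -5/3  |   6 ]
  [ 0   0  -1/3  |   0 ]
  [ 0  -1     0  |  -2 ]
R2 <-> R3
  [ 1   0  -5/3  |   6 ]
  [ 0  -1     0  |  -2 ]
  [ 0   0  -1/3  |   0 ]
R2 -> -1·R2
  [ 1  0  -5/3  |  6 ]
  [ 0  1     0  |  2 ]
  [ 0  0  -1/3  |  0 ]
R3 -> -3·R3
  [ 1  0  -5/3  |  6 ]
  [ 0  1     0  |  2 ]
  [ 0  0     1  |  0 ]
R1 -> R1 + 5/3·R3
  [ 1  0  0  |  6 ]
  [ 0  1  0  |  2 ]
  [ 0  0  1  |  0 ]
Reading off the last column: x = 6, y = 2, z = 0.

(6, 2, 0)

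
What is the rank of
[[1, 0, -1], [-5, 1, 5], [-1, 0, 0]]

rank = 3

ρ2 := ρ2 + 5·ρ1
  [  1  0  -1 ]
  [  0  1   0 ]
  [ -1  0   0 ]
ρ3 := ρ3 + ρ1
  [ 1  0  -1 ]
  [ 0  1   0 ]
  [ 0  0  -1 ]
ρ3 := -1·ρ3
  [ 1  0  -1 ]
  [ 0  1   0 ]
  [ 0  0   1 ]
ρ1 := ρ1 + ρ3
  [ 1  0  0 ]
  [ 0  1  0 ]
  [ 0  0  1 ]
The reduced form has 3 nonzero rows.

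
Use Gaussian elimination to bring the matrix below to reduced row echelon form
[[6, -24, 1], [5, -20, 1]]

Multiply R1 by 1/6.
  [ 1   -4  1/6 ]
  [ 5  -20    1 ]
Subtract 5 times R1 from R2.
  [ 1  -4  1/6 ]
  [ 0   0  1/6 ]
Multiply R2 by 6.
  [ 1  -4  1/6 ]
  [ 0   0    1 ]
Subtract 1/6 times R2 from R1.
  [ 1  -4  0 ]
  [ 0   0  1 ]

[[1, -4, 0], [0, 0, 1]]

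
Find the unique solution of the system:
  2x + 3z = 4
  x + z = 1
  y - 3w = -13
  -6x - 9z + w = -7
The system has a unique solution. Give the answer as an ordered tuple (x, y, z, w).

(-1, 2, 2, 5)

Form the augmented matrix and row-reduce:
  [  2  0   3   0  |    4 ]
  [  1  0   1   0  |    1 ]
  [  0  1   0  -3  |  -13 ]
  [ -6  0  -9   1  |   -7 ]
R1 -> 1/2·R1
  [  1  0  3/2   0  |    2 ]
  [  1  0    1   0  |    1 ]
  [  0  1    0  -3  |  -13 ]
  [ -6  0   -9   1  |   -7 ]
R2 -> R2 − R1
  [  1  0   3/2   0  |    2 ]
  [  0  0  -1/2   0  |   -1 ]
  [  0  1     0  -3  |  -13 ]
  [ -6  0    -9   1  |   -7 ]
R4 -> R4 + 6·R1
  [ 1  0   3/2   0  |    2 ]
  [ 0  0  -1/2   0  |   -1 ]
  [ 0  1     0  -3  |  -13 ]
  [ 0  0     0   1  |    5 ]
R2 <-> R3
  [ 1  0   3/2   0  |    2 ]
  [ 0  1     0  -3  |  -13 ]
  [ 0  0  -1/2   0  |   -1 ]
  [ 0  0     0   1  |    5 ]
R3 -> -2·R3
  [ 1  0  3/2   0  |    2 ]
  [ 0  1    0  -3  |  -13 ]
  [ 0  0    1   0  |    2 ]
  [ 0  0    0   1  |    5 ]
R2 -> R2 + 3·R4
  [ 1  0  3/2  0  |  2 ]
  [ 0  1    0  0  |  2 ]
  [ 0  0    1  0  |  2 ]
  [ 0  0    0  1  |  5 ]
R1 -> R1 − 3/2·R3
  [ 1  0  0  0  |  -1 ]
  [ 0  1  0  0  |   2 ]
  [ 0  0  1  0  |   2 ]
  [ 0  0  0  1  |   5 ]
Reading off the last column: x = -1, y = 2, z = 2, w = 5.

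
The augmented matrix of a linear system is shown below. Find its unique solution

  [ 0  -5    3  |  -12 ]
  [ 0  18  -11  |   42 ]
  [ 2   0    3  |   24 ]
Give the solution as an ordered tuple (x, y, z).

(3, 6, 6)

Swap R1 and R3.
  [ 2   0    3  |   24 ]
  [ 0  18  -11  |   42 ]
  [ 0  -5    3  |  -12 ]
Multiply R1 by 1/2.
  [ 1   0  3/2  |   12 ]
  [ 0  18  -11  |   42 ]
  [ 0  -5    3  |  -12 ]
Multiply R2 by 1/18.
  [ 1   0     3/2  |   12 ]
  [ 0   1  -11/18  |  7/3 ]
  [ 0  -5       3  |  -12 ]
Add 5 times R2 to R3.
  [ 1  0     3/2  |    12 ]
  [ 0  1  -11/18  |   7/3 ]
  [ 0  0   -1/18  |  -1/3 ]
Multiply R3 by -18.
  [ 1  0     3/2  |   12 ]
  [ 0  1  -11/18  |  7/3 ]
  [ 0  0       1  |    6 ]
Add 11/18 times R3 to R2.
  [ 1  0  3/2  |  12 ]
  [ 0  1    0  |   6 ]
  [ 0  0    1  |   6 ]
Subtract 3/2 times R3 from R1.
  [ 1  0  0  |  3 ]
  [ 0  1  0  |  6 ]
  [ 0  0  1  |  6 ]
Reading off the last column: x = 3, y = 6, z = 6.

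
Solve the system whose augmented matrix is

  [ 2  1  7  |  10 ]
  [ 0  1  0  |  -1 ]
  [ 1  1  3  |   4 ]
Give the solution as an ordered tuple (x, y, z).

(2, -1, 1)

ρ1 -> 1/2·ρ1
ρ3 -> ρ3 − ρ1
ρ3 -> ρ3 − 1/2·ρ2
ρ3 -> -2·ρ3
ρ1 -> ρ1 − 7/2·ρ3
ρ1 -> ρ1 − 1/2·ρ2
Reading off the last column: x = 2, y = -1, z = 1.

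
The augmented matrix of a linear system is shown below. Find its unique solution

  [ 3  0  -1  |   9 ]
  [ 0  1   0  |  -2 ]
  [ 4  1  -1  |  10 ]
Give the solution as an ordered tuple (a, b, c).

(3, -2, 0)

R1 := 1/3·R1
  [ 1  0  -1/3  |   3 ]
  [ 0  1     0  |  -2 ]
  [ 4  1    -1  |  10 ]
R3 := R3 − 4·R1
  [ 1  0  -1/3  |   3 ]
  [ 0  1     0  |  -2 ]
  [ 0  1   1/3  |  -2 ]
R3 := R3 − R2
  [ 1  0  -1/3  |   3 ]
  [ 0  1     0  |  -2 ]
  [ 0  0   1/3  |   0 ]
R3 := 3·R3
  [ 1  0  -1/3  |   3 ]
  [ 0  1     0  |  -2 ]
  [ 0  0     1  |   0 ]
R1 := R1 + 1/3·R3
  [ 1  0  0  |   3 ]
  [ 0  1  0  |  -2 ]
  [ 0  0  1  |   0 ]
Reading off the last column: a = 3, b = -2, c = 0.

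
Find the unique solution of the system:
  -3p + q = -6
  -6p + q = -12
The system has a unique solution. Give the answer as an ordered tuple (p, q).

Form the augmented matrix and row-reduce:
  [ -3  1  |   -6 ]
  [ -6  1  |  -12 ]
r1 ← -1/3·r1
r2 ← r2 + 6·r1
r2 ← -1·r2
r1 ← r1 + 1/3·r2
Reading off the last column: p = 2, q = 0.

(2, 0)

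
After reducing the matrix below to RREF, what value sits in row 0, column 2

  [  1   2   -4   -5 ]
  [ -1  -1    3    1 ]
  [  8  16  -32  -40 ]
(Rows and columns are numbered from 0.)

R2 ← R2 + R1
R3 ← R3 − 8·R1
R1 ← R1 − 2·R2

-2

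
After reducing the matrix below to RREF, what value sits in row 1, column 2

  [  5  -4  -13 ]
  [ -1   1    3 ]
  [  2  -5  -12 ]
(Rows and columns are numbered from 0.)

Multiply R1 by 1/5.
  [  1  -4/5  -13/5 ]
  [ -1     1      3 ]
  [  2    -5    -12 ]
Add R1 to R2.
  [ 1  -4/5  -13/5 ]
  [ 0   1/5    2/5 ]
  [ 2    -5    -12 ]
Subtract 2 times R1 from R3.
  [ 1   -4/5  -13/5 ]
  [ 0    1/5    2/5 ]
  [ 0  -17/5  -34/5 ]
Multiply R2 by 5.
  [ 1   -4/5  -13/5 ]
  [ 0      1      2 ]
  [ 0  -17/5  -34/5 ]
Add 17/5 times R2 to R3.
  [ 1  -4/5  -13/5 ]
  [ 0     1      2 ]
  [ 0     0      0 ]
Add 4/5 times R2 to R1.
  [ 1  0  -1 ]
  [ 0  1   2 ]
  [ 0  0   0 ]

2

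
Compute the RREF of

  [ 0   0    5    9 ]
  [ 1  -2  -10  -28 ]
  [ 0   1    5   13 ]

[[1, 0, 0, -2], [0, 1, 0, 4], [0, 0, 1, 9/5]]

r1 <=> r2
  [ 1  -2  -10  -28 ]
  [ 0   0    5    9 ]
  [ 0   1    5   13 ]
r2 <=> r3
  [ 1  -2  -10  -28 ]
  [ 0   1    5   13 ]
  [ 0   0    5    9 ]
r3 := 1/5·r3
  [ 1  -2  -10  -28 ]
  [ 0   1    5   13 ]
  [ 0   0    1  9/5 ]
r2 := r2 − 5·r3
  [ 1  -2  -10  -28 ]
  [ 0   1    0    4 ]
  [ 0   0    1  9/5 ]
r1 := r1 + 10·r3
  [ 1  -2  0  -10 ]
  [ 0   1  0    4 ]
  [ 0   0  1  9/5 ]
r1 := r1 + 2·r2
  [ 1  0  0   -2 ]
  [ 0  1  0    4 ]
  [ 0  0  1  9/5 ]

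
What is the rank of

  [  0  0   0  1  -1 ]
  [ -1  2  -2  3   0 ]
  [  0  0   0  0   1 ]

Swap R1 and R2.
  [ -1  2  -2  3   0 ]
  [  0  0   0  1  -1 ]
  [  0  0   0  0   1 ]
Multiply R1 by -1.
  [ 1  -2  2  -3   0 ]
  [ 0   0  0   1  -1 ]
  [ 0   0  0   0   1 ]
Add R3 to R2.
  [ 1  -2  2  -3  0 ]
  [ 0   0  0   1  0 ]
  [ 0   0  0   0  1 ]
Add 3 times R2 to R1.
  [ 1  -2  2  0  0 ]
  [ 0   0  0  1  0 ]
  [ 0   0  0  0  1 ]
The reduced form has 3 nonzero rows.

rank = 3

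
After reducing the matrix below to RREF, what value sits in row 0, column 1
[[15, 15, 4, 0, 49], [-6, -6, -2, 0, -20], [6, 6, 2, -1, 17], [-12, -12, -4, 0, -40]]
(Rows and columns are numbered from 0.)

Multiply R1 by 1/15.
  [   1    1  4/15   0  49/15 ]
  [  -6   -6    -2   0    -20 ]
  [   6    6     2  -1     17 ]
  [ -12  -12    -4   0    -40 ]
Add 6 times R1 to R2.
  [   1    1  4/15   0  49/15 ]
  [   0    0  -2/5   0   -2/5 ]
  [   6    6     2  -1     17 ]
  [ -12  -12    -4   0    -40 ]
Subtract 6 times R1 from R3.
  [   1    1  4/15   0  49/15 ]
  [   0    0  -2/5   0   -2/5 ]
  [   0    0   2/5  -1  -13/5 ]
  [ -12  -12    -4   0    -40 ]
Add 12 times R1 to R4.
  [ 1  1  4/15   0  49/15 ]
  [ 0  0  -2/5   0   -2/5 ]
  [ 0  0   2/5  -1  -13/5 ]
  [ 0  0  -4/5   0   -4/5 ]
Multiply R2 by -5/2.
  [ 1  1  4/15   0  49/15 ]
  [ 0  0     1   0      1 ]
  [ 0  0   2/5  -1  -13/5 ]
  [ 0  0  -4/5   0   -4/5 ]
Subtract 2/5 times R2 from R3.
  [ 1  1  4/15   0  49/15 ]
  [ 0  0     1   0      1 ]
  [ 0  0     0  -1     -3 ]
  [ 0  0  -4/5   0   -4/5 ]
Add 4/5 times R2 to R4.
  [ 1  1  4/15   0  49/15 ]
  [ 0  0     1   0      1 ]
  [ 0  0     0  -1     -3 ]
  [ 0  0     0   0      0 ]
Multiply R3 by -1.
  [ 1  1  4/15  0  49/15 ]
  [ 0  0     1  0      1 ]
  [ 0  0     0  1      3 ]
  [ 0  0     0  0      0 ]
Subtract 4/15 times R2 from R1.
  [ 1  1  0  0  3 ]
  [ 0  0  1  0  1 ]
  [ 0  0  0  1  3 ]
  [ 0  0  0  0  0 ]

1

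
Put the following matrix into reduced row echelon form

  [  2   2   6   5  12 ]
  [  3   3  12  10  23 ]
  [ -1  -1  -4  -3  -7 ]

R1 ← 1/2·R1
R2 ← R2 − 3·R1
R3 ← R3 + R1
R2 ← 1/3·R2
R3 ← R3 + R2
R3 ← 3·R3
R2 ← R2 − 5/6·R3
R1 ← R1 − 5/2·R3
R1 ← R1 − 3·R2

[[1, 1, 0, 0, 1], [0, 0, 1, 0, 0], [0, 0, 0, 1, 2]]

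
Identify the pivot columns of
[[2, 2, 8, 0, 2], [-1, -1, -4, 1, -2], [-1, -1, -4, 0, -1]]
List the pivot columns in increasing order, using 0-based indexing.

Multiply R1 by 1/2.
  [  1   1   4  0   1 ]
  [ -1  -1  -4  1  -2 ]
  [ -1  -1  -4  0  -1 ]
Add R1 to R2.
  [  1   1   4  0   1 ]
  [  0   0   0  1  -1 ]
  [ -1  -1  -4  0  -1 ]
Add R1 to R3.
  [ 1  1  4  0   1 ]
  [ 0  0  0  1  -1 ]
  [ 0  0  0  0   0 ]
Pivot columns are the columns containing a leading 1.

0, 3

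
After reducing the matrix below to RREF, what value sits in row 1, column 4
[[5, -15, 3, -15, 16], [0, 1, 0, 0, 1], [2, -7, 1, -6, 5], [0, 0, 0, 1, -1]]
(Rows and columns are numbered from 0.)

Multiply r1 by 1/5.
  [ 1  -3  3/5  -3  16/5 ]
  [ 0   1    0   0     1 ]
  [ 2  -7    1  -6     5 ]
  [ 0   0    0   1    -1 ]
Subtract 2 times r1 from r3.
  [ 1  -3   3/5  -3  16/5 ]
  [ 0   1     0   0     1 ]
  [ 0  -1  -1/5   0  -7/5 ]
  [ 0   0     0   1    -1 ]
Add r2 to r3.
  [ 1  -3   3/5  -3  16/5 ]
  [ 0   1     0   0     1 ]
  [ 0   0  -1/5   0  -2/5 ]
  [ 0   0     0   1    -1 ]
Multiply r3 by -5.
  [ 1  -3  3/5  -3  16/5 ]
  [ 0   1    0   0     1 ]
  [ 0   0    1   0     2 ]
  [ 0   0    0   1    -1 ]
Add 3 times r4 to r1.
  [ 1  -3  3/5  0  1/5 ]
  [ 0   1    0  0    1 ]
  [ 0   0    1  0    2 ]
  [ 0   0    0  1   -1 ]
Subtract 3/5 times r3 from r1.
  [ 1  -3  0  0  -1 ]
  [ 0   1  0  0   1 ]
  [ 0   0  1  0   2 ]
  [ 0   0  0  1  -1 ]
Add 3 times r2 to r1.
  [ 1  0  0  0   2 ]
  [ 0  1  0  0   1 ]
  [ 0  0  1  0   2 ]
  [ 0  0  0  1  -1 ]

1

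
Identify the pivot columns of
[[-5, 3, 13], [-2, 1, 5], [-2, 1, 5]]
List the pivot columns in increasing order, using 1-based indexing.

R1 ← -1/5·R1
  [  1  -3/5  -13/5 ]
  [ -2     1      5 ]
  [ -2     1      5 ]
R2 ← R2 + 2·R1
  [  1  -3/5  -13/5 ]
  [  0  -1/5   -1/5 ]
  [ -2     1      5 ]
R3 ← R3 + 2·R1
  [ 1  -3/5  -13/5 ]
  [ 0  -1/5   -1/5 ]
  [ 0  -1/5   -1/5 ]
R2 ← -5·R2
  [ 1  -3/5  -13/5 ]
  [ 0     1      1 ]
  [ 0  -1/5   -1/5 ]
R3 ← R3 + 1/5·R2
  [ 1  -3/5  -13/5 ]
  [ 0     1      1 ]
  [ 0     0      0 ]
R1 ← R1 + 3/5·R2
  [ 1  0  -2 ]
  [ 0  1   1 ]
  [ 0  0   0 ]
Pivot columns are the columns containing a leading 1.

1, 2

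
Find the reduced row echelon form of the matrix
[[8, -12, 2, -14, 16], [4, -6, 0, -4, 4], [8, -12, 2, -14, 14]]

R1 := 1/8·R1
  [ 1  -3/2  1/4  -7/4   2 ]
  [ 4    -6    0    -4   4 ]
  [ 8   -12    2   -14  14 ]
R2 := R2 − 4·R1
  [ 1  -3/2  1/4  -7/4   2 ]
  [ 0     0   -1     3  -4 ]
  [ 8   -12    2   -14  14 ]
R3 := R3 − 8·R1
  [ 1  -3/2  1/4  -7/4   2 ]
  [ 0     0   -1     3  -4 ]
  [ 0     0    0     0  -2 ]
R2 := -1·R2
  [ 1  -3/2  1/4  -7/4   2 ]
  [ 0     0    1    -3   4 ]
  [ 0     0    0     0  -2 ]
R3 := -1/2·R3
  [ 1  -3/2  1/4  -7/4  2 ]
  [ 0     0    1    -3  4 ]
  [ 0     0    0     0  1 ]
R2 := R2 − 4·R3
  [ 1  -3/2  1/4  -7/4  2 ]
  [ 0     0    1    -3  0 ]
  [ 0     0    0     0  1 ]
R1 := R1 − 2·R3
  [ 1  -3/2  1/4  -7/4  0 ]
  [ 0     0    1    -3  0 ]
  [ 0     0    0     0  1 ]
R1 := R1 − 1/4·R2
  [ 1  -3/2  0  -1  0 ]
  [ 0     0  1  -3  0 ]
  [ 0     0  0   0  1 ]

[[1, -3/2, 0, -1, 0], [0, 0, 1, -3, 0], [0, 0, 0, 0, 1]]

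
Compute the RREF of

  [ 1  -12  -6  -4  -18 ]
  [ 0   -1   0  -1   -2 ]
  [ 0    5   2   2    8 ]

ρ2 := -1·ρ2
  [ 1  -12  -6  -4  -18 ]
  [ 0    1   0   1    2 ]
  [ 0    5   2   2    8 ]
ρ3 := ρ3 − 5·ρ2
  [ 1  -12  -6  -4  -18 ]
  [ 0    1   0   1    2 ]
  [ 0    0   2  -3   -2 ]
ρ3 := 1/2·ρ3
  [ 1  -12  -6    -4  -18 ]
  [ 0    1   0     1    2 ]
  [ 0    0   1  -3/2   -1 ]
ρ1 := ρ1 + 6·ρ3
  [ 1  -12  0   -13  -24 ]
  [ 0    1  0     1    2 ]
  [ 0    0  1  -3/2   -1 ]
ρ1 := ρ1 + 12·ρ2
  [ 1  0  0    -1   0 ]
  [ 0  1  0     1   2 ]
  [ 0  0  1  -3/2  -1 ]

[[1, 0, 0, -1, 0], [0, 1, 0, 1, 2], [0, 0, 1, -3/2, -1]]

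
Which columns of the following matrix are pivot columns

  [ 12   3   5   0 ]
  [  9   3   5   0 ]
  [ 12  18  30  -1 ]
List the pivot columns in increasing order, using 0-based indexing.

R1 ← 1/12·R1
  [  1  1/4  5/12   0 ]
  [  9    3     5   0 ]
  [ 12   18    30  -1 ]
R2 ← R2 − 9·R1
  [  1  1/4  5/12   0 ]
  [  0  3/4   5/4   0 ]
  [ 12   18    30  -1 ]
R3 ← R3 − 12·R1
  [ 1  1/4  5/12   0 ]
  [ 0  3/4   5/4   0 ]
  [ 0   15    25  -1 ]
R2 ← 4/3·R2
  [ 1  1/4  5/12   0 ]
  [ 0    1   5/3   0 ]
  [ 0   15    25  -1 ]
R3 ← R3 − 15·R2
  [ 1  1/4  5/12   0 ]
  [ 0    1   5/3   0 ]
  [ 0    0     0  -1 ]
R3 ← -1·R3
  [ 1  1/4  5/12  0 ]
  [ 0    1   5/3  0 ]
  [ 0    0     0  1 ]
R1 ← R1 − 1/4·R2
  [ 1  0    0  0 ]
  [ 0  1  5/3  0 ]
  [ 0  0    0  1 ]
Pivot columns are the columns containing a leading 1.

0, 1, 3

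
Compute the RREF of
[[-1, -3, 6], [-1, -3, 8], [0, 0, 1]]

[[1, 3, 0], [0, 0, 1], [0, 0, 0]]

Multiply R1 by -1.
  [  1   3  -6 ]
  [ -1  -3   8 ]
  [  0   0   1 ]
Add R1 to R2.
  [ 1  3  -6 ]
  [ 0  0   2 ]
  [ 0  0   1 ]
Multiply R2 by 1/2.
  [ 1  3  -6 ]
  [ 0  0   1 ]
  [ 0  0   1 ]
Subtract R2 from R3.
  [ 1  3  -6 ]
  [ 0  0   1 ]
  [ 0  0   0 ]
Add 6 times R2 to R1.
  [ 1  3  0 ]
  [ 0  0  1 ]
  [ 0  0  0 ]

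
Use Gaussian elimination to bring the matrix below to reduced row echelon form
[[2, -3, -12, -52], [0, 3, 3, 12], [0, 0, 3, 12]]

[[1, 0, 0, -2], [0, 1, 0, 0], [0, 0, 1, 4]]

Multiply ρ1 by 1/2.
  [ 1  -3/2  -6  -26 ]
  [ 0     3   3   12 ]
  [ 0     0   3   12 ]
Multiply ρ2 by 1/3.
  [ 1  -3/2  -6  -26 ]
  [ 0     1   1    4 ]
  [ 0     0   3   12 ]
Multiply ρ3 by 1/3.
  [ 1  -3/2  -6  -26 ]
  [ 0     1   1    4 ]
  [ 0     0   1    4 ]
Subtract ρ3 from ρ2.
  [ 1  -3/2  -6  -26 ]
  [ 0     1   0    0 ]
  [ 0     0   1    4 ]
Add 6 times ρ3 to ρ1.
  [ 1  -3/2  0  -2 ]
  [ 0     1  0   0 ]
  [ 0     0  1   4 ]
Add 3/2 times ρ2 to ρ1.
  [ 1  0  0  -2 ]
  [ 0  1  0   0 ]
  [ 0  0  1   4 ]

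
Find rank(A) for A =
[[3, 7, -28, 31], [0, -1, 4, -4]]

Multiply R1 by 1/3.
  [ 1  7/3  -28/3  31/3 ]
  [ 0   -1      4    -4 ]
Multiply R2 by -1.
  [ 1  7/3  -28/3  31/3 ]
  [ 0    1     -4     4 ]
Subtract 7/3 times R2 from R1.
  [ 1  0   0  1 ]
  [ 0  1  -4  4 ]
The reduced form has 2 nonzero rows.

rank = 2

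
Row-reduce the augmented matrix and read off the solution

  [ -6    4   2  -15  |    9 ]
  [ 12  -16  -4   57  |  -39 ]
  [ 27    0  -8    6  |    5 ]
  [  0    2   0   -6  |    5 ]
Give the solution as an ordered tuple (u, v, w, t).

(-1/3, 3/2, -2, -1/3)

Multiply R1 by -1/6.
  [  1  -2/3  -1/3  5/2  |  -3/2 ]
  [ 12   -16    -4   57  |   -39 ]
  [ 27     0    -8    6  |     5 ]
  [  0     2     0   -6  |     5 ]
Subtract 12 times R1 from R2.
  [  1  -2/3  -1/3  5/2  |  -3/2 ]
  [  0    -8     0   27  |   -21 ]
  [ 27     0    -8    6  |     5 ]
  [  0     2     0   -6  |     5 ]
Subtract 27 times R1 from R3.
  [ 1  -2/3  -1/3     5/2  |  -3/2 ]
  [ 0    -8     0      27  |   -21 ]
  [ 0    18     1  -123/2  |  91/2 ]
  [ 0     2     0      -6  |     5 ]
Multiply R2 by -1/8.
  [ 1  -2/3  -1/3     5/2  |  -3/2 ]
  [ 0     1     0   -27/8  |  21/8 ]
  [ 0    18     1  -123/2  |  91/2 ]
  [ 0     2     0      -6  |     5 ]
Subtract 18 times R2 from R3.
  [ 1  -2/3  -1/3    5/2  |  -3/2 ]
  [ 0     1     0  -27/8  |  21/8 ]
  [ 0     0     1   -3/4  |  -7/4 ]
  [ 0     2     0     -6  |     5 ]
Subtract 2 times R2 from R4.
  [ 1  -2/3  -1/3    5/2  |  -3/2 ]
  [ 0     1     0  -27/8  |  21/8 ]
  [ 0     0     1   -3/4  |  -7/4 ]
  [ 0     0     0    3/4  |  -1/4 ]
Multiply R4 by 4/3.
  [ 1  -2/3  -1/3    5/2  |  -3/2 ]
  [ 0     1     0  -27/8  |  21/8 ]
  [ 0     0     1   -3/4  |  -7/4 ]
  [ 0     0     0      1  |  -1/3 ]
Add 3/4 times R4 to R3.
  [ 1  -2/3  -1/3    5/2  |  -3/2 ]
  [ 0     1     0  -27/8  |  21/8 ]
  [ 0     0     1      0  |    -2 ]
  [ 0     0     0      1  |  -1/3 ]
Add 27/8 times R4 to R2.
  [ 1  -2/3  -1/3  5/2  |  -3/2 ]
  [ 0     1     0    0  |   3/2 ]
  [ 0     0     1    0  |    -2 ]
  [ 0     0     0    1  |  -1/3 ]
Subtract 5/2 times R4 from R1.
  [ 1  -2/3  -1/3  0  |  -2/3 ]
  [ 0     1     0  0  |   3/2 ]
  [ 0     0     1  0  |    -2 ]
  [ 0     0     0  1  |  -1/3 ]
Add 1/3 times R3 to R1.
  [ 1  -2/3  0  0  |  -4/3 ]
  [ 0     1  0  0  |   3/2 ]
  [ 0     0  1  0  |    -2 ]
  [ 0     0  0  1  |  -1/3 ]
Add 2/3 times R2 to R1.
  [ 1  0  0  0  |  -1/3 ]
  [ 0  1  0  0  |   3/2 ]
  [ 0  0  1  0  |    -2 ]
  [ 0  0  0  1  |  -1/3 ]
Reading off the last column: u = -1/3, v = 3/2, w = -2, t = -1/3.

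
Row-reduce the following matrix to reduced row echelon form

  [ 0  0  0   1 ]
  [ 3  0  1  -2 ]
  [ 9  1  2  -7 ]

R1 ↔ R2
  [ 3  0  1  -2 ]
  [ 0  0  0   1 ]
  [ 9  1  2  -7 ]
R1 := 1/3·R1
  [ 1  0  1/3  -2/3 ]
  [ 0  0    0     1 ]
  [ 9  1    2    -7 ]
R3 := R3 − 9·R1
  [ 1  0  1/3  -2/3 ]
  [ 0  0    0     1 ]
  [ 0  1   -1    -1 ]
R2 ↔ R3
  [ 1  0  1/3  -2/3 ]
  [ 0  1   -1    -1 ]
  [ 0  0    0     1 ]
R2 := R2 + R3
  [ 1  0  1/3  -2/3 ]
  [ 0  1   -1     0 ]
  [ 0  0    0     1 ]
R1 := R1 + 2/3·R3
  [ 1  0  1/3  0 ]
  [ 0  1   -1  0 ]
  [ 0  0    0  1 ]

[[1, 0, 1/3, 0], [0, 1, -1, 0], [0, 0, 0, 1]]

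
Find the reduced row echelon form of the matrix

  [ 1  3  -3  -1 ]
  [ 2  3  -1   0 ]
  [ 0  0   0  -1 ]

[[1, 0, 2, 0], [0, 1, -5/3, 0], [0, 0, 0, 1]]

r2 -> r2 − 2·r1
  [ 1   3  -3  -1 ]
  [ 0  -3   5   2 ]
  [ 0   0   0  -1 ]
r2 -> -1/3·r2
  [ 1  3    -3    -1 ]
  [ 0  1  -5/3  -2/3 ]
  [ 0  0     0    -1 ]
r3 -> -1·r3
  [ 1  3    -3    -1 ]
  [ 0  1  -5/3  -2/3 ]
  [ 0  0     0     1 ]
r2 -> r2 + 2/3·r3
  [ 1  3    -3  -1 ]
  [ 0  1  -5/3   0 ]
  [ 0  0     0   1 ]
r1 -> r1 + r3
  [ 1  3    -3  0 ]
  [ 0  1  -5/3  0 ]
  [ 0  0     0  1 ]
r1 -> r1 − 3·r2
  [ 1  0     2  0 ]
  [ 0  1  -5/3  0 ]
  [ 0  0     0  1 ]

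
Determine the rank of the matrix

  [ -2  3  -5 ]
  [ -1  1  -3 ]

R1 -> -1/2·R1
  [  1  -3/2  5/2 ]
  [ -1     1   -3 ]
R2 -> R2 + R1
  [ 1  -3/2   5/2 ]
  [ 0  -1/2  -1/2 ]
R2 -> -2·R2
  [ 1  -3/2  5/2 ]
  [ 0     1    1 ]
R1 -> R1 + 3/2·R2
  [ 1  0  4 ]
  [ 0  1  1 ]
The reduced form has 2 nonzero rows.

rank = 2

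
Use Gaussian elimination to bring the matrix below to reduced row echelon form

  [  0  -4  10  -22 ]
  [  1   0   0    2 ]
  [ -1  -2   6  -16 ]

Swap r1 and r2.
  [  1   0   0    2 ]
  [  0  -4  10  -22 ]
  [ -1  -2   6  -16 ]
Add r1 to r3.
  [ 1   0   0    2 ]
  [ 0  -4  10  -22 ]
  [ 0  -2   6  -14 ]
Multiply r2 by -1/4.
  [ 1   0     0     2 ]
  [ 0   1  -5/2  11/2 ]
  [ 0  -2     6   -14 ]
Add 2 times r2 to r3.
  [ 1  0     0     2 ]
  [ 0  1  -5/2  11/2 ]
  [ 0  0     1    -3 ]
Add 5/2 times r3 to r2.
  [ 1  0  0   2 ]
  [ 0  1  0  -2 ]
  [ 0  0  1  -3 ]

[[1, 0, 0, 2], [0, 1, 0, -2], [0, 0, 1, -3]]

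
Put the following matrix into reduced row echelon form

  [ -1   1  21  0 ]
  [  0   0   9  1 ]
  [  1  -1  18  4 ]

Multiply ρ1 by -1.
  [ 1  -1  -21  0 ]
  [ 0   0    9  1 ]
  [ 1  -1   18  4 ]
Subtract ρ1 from ρ3.
  [ 1  -1  -21  0 ]
  [ 0   0    9  1 ]
  [ 0   0   39  4 ]
Multiply ρ2 by 1/9.
  [ 1  -1  -21    0 ]
  [ 0   0    1  1/9 ]
  [ 0   0   39    4 ]
Subtract 39 times ρ2 from ρ3.
  [ 1  -1  -21     0 ]
  [ 0   0    1   1/9 ]
  [ 0   0    0  -1/3 ]
Multiply ρ3 by -3.
  [ 1  -1  -21    0 ]
  [ 0   0    1  1/9 ]
  [ 0   0    0    1 ]
Subtract 1/9 times ρ3 from ρ2.
  [ 1  -1  -21  0 ]
  [ 0   0    1  0 ]
  [ 0   0    0  1 ]
Add 21 times ρ2 to ρ1.
  [ 1  -1  0  0 ]
  [ 0   0  1  0 ]
  [ 0   0  0  1 ]

[[1, -1, 0, 0], [0, 0, 1, 0], [0, 0, 0, 1]]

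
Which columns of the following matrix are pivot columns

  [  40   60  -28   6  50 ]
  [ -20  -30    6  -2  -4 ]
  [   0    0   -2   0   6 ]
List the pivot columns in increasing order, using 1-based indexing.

R1 := 1/40·R1
  [   1  3/2  -7/10  3/20  5/4 ]
  [ -20  -30      6    -2   -4 ]
  [   0    0     -2     0    6 ]
R2 := R2 + 20·R1
  [ 1  3/2  -7/10  3/20  5/4 ]
  [ 0    0     -8     1   21 ]
  [ 0    0     -2     0    6 ]
R2 := -1/8·R2
  [ 1  3/2  -7/10  3/20    5/4 ]
  [ 0    0      1  -1/8  -21/8 ]
  [ 0    0     -2     0      6 ]
R3 := R3 + 2·R2
  [ 1  3/2  -7/10  3/20    5/4 ]
  [ 0    0      1  -1/8  -21/8 ]
  [ 0    0      0  -1/4    3/4 ]
R3 := -4·R3
  [ 1  3/2  -7/10  3/20    5/4 ]
  [ 0    0      1  -1/8  -21/8 ]
  [ 0    0      0     1     -3 ]
R2 := R2 + 1/8·R3
  [ 1  3/2  -7/10  3/20  5/4 ]
  [ 0    0      1     0   -3 ]
  [ 0    0      0     1   -3 ]
R1 := R1 − 3/20·R3
  [ 1  3/2  -7/10  0  17/10 ]
  [ 0    0      1  0     -3 ]
  [ 0    0      0  1     -3 ]
R1 := R1 + 7/10·R2
  [ 1  3/2  0  0  -2/5 ]
  [ 0    0  1  0    -3 ]
  [ 0    0  0  1    -3 ]
Pivot columns are the columns containing a leading 1.

1, 3, 4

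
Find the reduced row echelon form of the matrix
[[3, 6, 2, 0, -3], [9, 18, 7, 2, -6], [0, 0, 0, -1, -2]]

ρ1 → 1/3·ρ1
  [ 1   2  2/3   0  -1 ]
  [ 9  18    7   2  -6 ]
  [ 0   0    0  -1  -2 ]
ρ2 → ρ2 − 9·ρ1
  [ 1  2  2/3   0  -1 ]
  [ 0  0    1   2   3 ]
  [ 0  0    0  -1  -2 ]
ρ3 → -1·ρ3
  [ 1  2  2/3  0  -1 ]
  [ 0  0    1  2   3 ]
  [ 0  0    0  1   2 ]
ρ2 → ρ2 − 2·ρ3
  [ 1  2  2/3  0  -1 ]
  [ 0  0    1  0  -1 ]
  [ 0  0    0  1   2 ]
ρ1 → ρ1 − 2/3·ρ2
  [ 1  2  0  0  -1/3 ]
  [ 0  0  1  0    -1 ]
  [ 0  0  0  1     2 ]

[[1, 2, 0, 0, -1/3], [0, 0, 1, 0, -1], [0, 0, 0, 1, 2]]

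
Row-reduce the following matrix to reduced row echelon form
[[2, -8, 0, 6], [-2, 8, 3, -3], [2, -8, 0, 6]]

R1 ← 1/2·R1
  [  1  -4  0   3 ]
  [ -2   8  3  -3 ]
  [  2  -8  0   6 ]
R2 ← R2 + 2·R1
  [ 1  -4  0  3 ]
  [ 0   0  3  3 ]
  [ 2  -8  0  6 ]
R3 ← R3 − 2·R1
  [ 1  -4  0  3 ]
  [ 0   0  3  3 ]
  [ 0   0  0  0 ]
R2 ← 1/3·R2
  [ 1  -4  0  3 ]
  [ 0   0  1  1 ]
  [ 0   0  0  0 ]

[[1, -4, 0, 3], [0, 0, 1, 1], [0, 0, 0, 0]]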